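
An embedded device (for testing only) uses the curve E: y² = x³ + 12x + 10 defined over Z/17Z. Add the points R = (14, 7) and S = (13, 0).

(14, 7) + (13, 0). λ = (0 - 7)/(13 - 14) ≡ 10/16 mod 17. 16⁻¹ ≡ 16 (mod 17) since 16·16 = 256 ≡ 1, so λ ≡ 7.
  x = λ² - 14 - 13 = 49 - 27 ≡ 5; y = λ·(14 - 5) - 7 ≡ 5. → (5, 5)

(5, 5)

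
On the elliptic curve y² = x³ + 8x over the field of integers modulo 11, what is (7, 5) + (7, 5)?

(9, 8)

tangent at (7, 5): λ = (3·7² + 8)/(2·5) ≡ 1/10. 10⁻¹ ≡ 10 (mod 11), so λ ≡ 1·10 ≡ 10.
  x = λ² - 7 - 7 = 100 - 14 ≡ 9; y = λ·(7 - 9) - 5 ≡ 8. → (9, 8)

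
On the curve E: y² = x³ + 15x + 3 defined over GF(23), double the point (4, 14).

tangent at (4, 14): λ = (3·4² + 15)/(2·14) ≡ 17/5. 5⁻¹ ≡ 14 (mod 23), so λ ≡ 17·14 ≡ 8.
  x = λ² - 4 - 4 = 64 - 8 ≡ 10; y = λ·(4 - 10) - 14 ≡ 7. → (10, 7)

(10, 7)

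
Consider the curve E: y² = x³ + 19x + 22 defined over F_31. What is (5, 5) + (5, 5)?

(30, 8)

tangent at (5, 5): λ = (3·5² + 19)/(2·5) ≡ 1/10. 10⁻¹ ≡ 28 (mod 31), so λ ≡ 1·28 ≡ 28.
  x = λ² - 5 - 5 = 784 - 10 ≡ 30; y = λ·(5 - 30) - 5 ≡ 8. → (30, 8)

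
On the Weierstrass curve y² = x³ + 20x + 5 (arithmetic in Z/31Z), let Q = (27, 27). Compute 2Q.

(26, 11)

tangent at (27, 27): λ = (3·27² + 20)/(2·27) ≡ 6/23. 23⁻¹ ≡ 27 (mod 31), so λ ≡ 6·27 ≡ 7.
  x = λ² - 27 - 27 = 49 - 54 ≡ 26; y = λ·(27 - 26) - 27 ≡ 11. → (26, 11)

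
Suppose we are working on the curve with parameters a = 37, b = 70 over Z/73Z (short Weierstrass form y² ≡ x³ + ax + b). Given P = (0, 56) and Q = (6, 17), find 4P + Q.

(43, 24)

First 4P:
Repeated addition: build up to 4P.
2P: tangent at (0, 56): λ = (3·0² + 37)/(2·56) ≡ 37/39. 39⁻¹ ≡ 15 (mod 73), so λ ≡ 37·15 ≡ 44.
  x = λ² - 0 - 0 = 1936 - 0 ≡ 38; y = λ·(0 - 38) - 56 ≡ 24. → (38, 24)
3P: (38, 24) + (0, 56). λ = (56 - 24)/(0 - 38) ≡ 32/35 mod 73. 35⁻¹ ≡ 48 (mod 73), so λ ≡ 3.
  x = λ² - 38 - 0 = 9 - 38 ≡ 44; y = λ·(38 - 44) - 24 ≡ 31. → (44, 31)
4P: (44, 31) + (0, 56). λ = (56 - 31)/(0 - 44) ≡ 25/29 mod 73. 29⁻¹ ≡ 68 (mod 73) since 29·68 = 1972 ≡ 1, so λ ≡ 21.
  x = λ² - 44 - 0 = 441 - 44 ≡ 32; y = λ·(44 - 32) - 31 ≡ 2. → (32, 2)
4P = (32, 2).
Finally 4P + Q:
(32, 2) + (6, 17). λ = (17 - 2)/(6 - 32) ≡ 15/47 mod 73. 47⁻¹ ≡ 14 (mod 73) since 47·14 = 658 ≡ 1, so λ ≡ 64.
  x = λ² - 32 - 6 = 4096 - 38 ≡ 43; y = λ·(32 - 43) - 2 ≡ 24. → (43, 24)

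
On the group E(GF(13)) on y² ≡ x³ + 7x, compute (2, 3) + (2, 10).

O

The two points share x = 2 and their y-coordinates satisfy 3 + 10 ≡ 0 (mod 13), so they are inverses. Their sum is 𝒪.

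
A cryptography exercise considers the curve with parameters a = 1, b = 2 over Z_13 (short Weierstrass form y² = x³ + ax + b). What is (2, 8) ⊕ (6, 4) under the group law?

(6, 9)

(2, 8) + (6, 4). λ = (4 - 8)/(6 - 2) ≡ 9/4 mod 13. 4⁻¹ ≡ 10 (mod 13), so λ ≡ 12.
  x = λ² - 2 - 6 = 144 - 8 ≡ 6; y = λ·(2 - 6) - 8 ≡ 9. → (6, 9)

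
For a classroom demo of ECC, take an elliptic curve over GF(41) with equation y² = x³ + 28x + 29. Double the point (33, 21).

tangent at (33, 21): λ = (3·33² + 28)/(2·21) ≡ 15/1. 1⁻¹ ≡ 1 (mod 41), so λ ≡ 15·1 ≡ 15.
  x = λ² - 33 - 33 = 225 - 66 ≡ 36; y = λ·(33 - 36) - 21 ≡ 16. → (36, 16)

(36, 16)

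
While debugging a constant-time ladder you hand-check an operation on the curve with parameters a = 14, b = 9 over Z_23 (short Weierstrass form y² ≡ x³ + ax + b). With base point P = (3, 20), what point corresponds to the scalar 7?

(3, 20)

Double-and-add on 7 = (111)₂. Start with P = (3, 20) for the leading 1-bit.
double: tangent at (3, 20): λ = (3·3² + 14)/(2·20) ≡ 18/17. 17⁻¹ ≡ 19 (mod 23), so λ ≡ 18·19 ≡ 20.
  x = λ² - 3 - 3 = 400 - 6 ≡ 3; y = λ·(3 - 3) - 20 ≡ 3. → (3, 3)
add P: (3, 3) + (3, 20): same x and y₁ ≡ -y₂, so the sum is O.
double: O + O = O (identity).
add P: O + (3, 20) = (3, 20) (identity).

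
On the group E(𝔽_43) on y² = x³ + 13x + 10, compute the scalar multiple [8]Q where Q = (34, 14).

Repeated addition: build up to 8Q.
2Q: tangent at (34, 14): λ = (3·34² + 13)/(2·14) ≡ 41/28. 28⁻¹ ≡ 20 (mod 43), so λ ≡ 41·20 ≡ 3.
  x = λ² - 34 - 34 = 9 - 68 ≡ 27; y = λ·(34 - 27) - 14 ≡ 7. → (27, 7)
3Q: (27, 7) + (34, 14). λ = (14 - 7)/(34 - 27) ≡ 7/7 mod 43. 7⁻¹ ≡ 37 (mod 43), so λ ≡ 1.
  x = λ² - 27 - 34 = 1 - 61 ≡ 26; y = λ·(27 - 26) - 7 ≡ 37. → (26, 37)
4Q: (26, 37) + (34, 14). λ = (14 - 37)/(34 - 26) ≡ 20/8 mod 43. 8⁻¹ ≡ 27 (mod 43), so λ ≡ 24.
  x = λ² - 26 - 34 = 576 - 60 ≡ 0; y = λ·(26 - 0) - 37 ≡ 28. → (0, 28)
5Q: (0, 28) + (34, 14). λ = (14 - 28)/(34 - 0) ≡ 29/34 mod 43. 34⁻¹ ≡ 19 (mod 43) since 34·19 = 646 ≡ 1, so λ ≡ 35.
  x = λ² - 0 - 34 = 1225 - 34 ≡ 30; y = λ·(0 - 30) - 28 ≡ 40. → (30, 40)
6Q: (30, 40) + (34, 14). λ = (14 - 40)/(34 - 30) ≡ 17/4 mod 43. 4⁻¹ ≡ 11 (mod 43), so λ ≡ 15.
  x = λ² - 30 - 34 = 225 - 64 ≡ 32; y = λ·(30 - 32) - 40 ≡ 16. → (32, 16)
7Q: (32, 16) + (34, 14). λ = (14 - 16)/(34 - 32) ≡ 41/2 mod 43. 2⁻¹ ≡ 22 (mod 43) since 2·22 = 44 ≡ 1, so λ ≡ 42.
  x = λ² - 32 - 34 = 1764 - 66 ≡ 21; y = λ·(32 - 21) - 16 ≡ 16. → (21, 16)
8Q: (21, 16) + (34, 14). λ = (14 - 16)/(34 - 21) ≡ 41/13 mod 43. 13⁻¹ ≡ 10 (mod 43) since 13·10 = 130 ≡ 1, so λ ≡ 23.
  x = λ² - 21 - 34 = 529 - 55 ≡ 1; y = λ·(21 - 1) - 16 ≡ 14. → (1, 14)

(1, 14)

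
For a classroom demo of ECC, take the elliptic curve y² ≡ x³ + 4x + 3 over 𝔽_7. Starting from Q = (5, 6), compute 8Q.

(5, 1)

Double-and-add on 8 = (1000)₂. Start with Q = (5, 6) for the leading 1-bit.
double: tangent at (5, 6): λ = (3·5² + 4)/(2·6) ≡ 2/5. 5⁻¹ ≡ 3 (mod 7), so λ ≡ 2·3 ≡ 6.
  x = λ² - 5 - 5 = 36 - 10 ≡ 5; y = λ·(5 - 5) - 6 ≡ 1. → (5, 1)
double: tangent at (5, 1): λ = (3·5² + 4)/(2·1) ≡ 2/2. 2⁻¹ ≡ 4 (mod 7) since 2·4 = 8 ≡ 1, so λ ≡ 2·4 ≡ 1.
  x = λ² - 5 - 5 = 1 - 10 ≡ 5; y = λ·(5 - 5) - 1 ≡ 6. → (5, 6)
double: tangent at (5, 6): λ = (3·5² + 4)/(2·6) ≡ 2/5. 5⁻¹ ≡ 3 (mod 7), so λ ≡ 2·3 ≡ 6.
  x = λ² - 5 - 5 = 36 - 10 ≡ 5; y = λ·(5 - 5) - 6 ≡ 1. → (5, 1)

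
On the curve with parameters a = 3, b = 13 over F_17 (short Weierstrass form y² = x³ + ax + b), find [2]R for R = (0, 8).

tangent at (0, 8): λ = (3·0² + 3)/(2·8) ≡ 3/16. 16⁻¹ ≡ 16 (mod 17), so λ ≡ 3·16 ≡ 14.
  x = λ² - 0 - 0 = 196 - 0 ≡ 9; y = λ·(0 - 9) - 8 ≡ 2. → (9, 2)

(9, 2)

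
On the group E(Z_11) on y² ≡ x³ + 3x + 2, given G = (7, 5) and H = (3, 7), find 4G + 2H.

First 4G:
Repeated addition: build up to 4G.
2G: tangent at (7, 5): λ = (3·7² + 3)/(2·5) ≡ 7/10. 10⁻¹ ≡ 10 (mod 11), so λ ≡ 7·10 ≡ 4.
  x = λ² - 7 - 7 = 16 - 14 ≡ 2; y = λ·(7 - 2) - 5 ≡ 4. → (2, 4)
3G: (2, 4) + (7, 5). λ = (5 - 4)/(7 - 2) ≡ 1/5 mod 11. 5⁻¹ ≡ 9 (mod 11), so λ ≡ 9.
  x = λ² - 2 - 7 = 81 - 9 ≡ 6; y = λ·(2 - 6) - 4 ≡ 4. → (6, 4)
4G: (6, 4) + (7, 5). λ = (5 - 4)/(7 - 6) ≡ 1/1 mod 11. 1⁻¹ ≡ 1 (mod 11) since 1·1 = 1 ≡ 1, so λ ≡ 1.
  x = λ² - 6 - 7 = 1 - 13 ≡ 10; y = λ·(6 - 10) - 4 ≡ 3. → (10, 3)
4G = (10, 3).
Next 2H:
Repeated addition: build up to 2H.
2H: tangent at (3, 7): λ = (3·3² + 3)/(2·7) ≡ 8/3. 3⁻¹ ≡ 4 (mod 11), so λ ≡ 8·4 ≡ 10.
  x = λ² - 3 - 3 = 100 - 6 ≡ 6; y = λ·(3 - 6) - 7 ≡ 7. → (6, 7)
2H = (6, 7).
Finally 4G + 2H:
(10, 3) + (6, 7). λ = (7 - 3)/(6 - 10) ≡ 4/7 mod 11. 7⁻¹ ≡ 8 (mod 11) since 7·8 = 56 ≡ 1, so λ ≡ 10.
  x = λ² - 10 - 6 = 100 - 16 ≡ 7; y = λ·(10 - 7) - 3 ≡ 5. → (7, 5)

(7, 5)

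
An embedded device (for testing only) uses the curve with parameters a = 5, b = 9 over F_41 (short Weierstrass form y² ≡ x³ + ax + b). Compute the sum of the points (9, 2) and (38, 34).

(9, 2) + (38, 34). λ = (34 - 2)/(38 - 9) ≡ 32/29 mod 41. 29⁻¹ ≡ 17 (mod 41), so λ ≡ 11.
  x = λ² - 9 - 38 = 121 - 47 ≡ 33; y = λ·(9 - 33) - 2 ≡ 21. → (33, 21)

(33, 21)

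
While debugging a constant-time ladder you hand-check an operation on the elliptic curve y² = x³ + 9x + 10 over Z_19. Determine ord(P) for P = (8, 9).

2P: tangent at (8, 9): λ = (3·8² + 9)/(2·9) ≡ 11/18. 18⁻¹ ≡ 18 (mod 19) since 18·18 = 324 ≡ 1, so λ ≡ 11·18 ≡ 8.
  x = λ² - 8 - 8 = 64 - 16 ≡ 10; y = λ·(8 - 10) - 9 ≡ 13. → (10, 13)
3P: (10, 13) + (8, 9). λ = (9 - 13)/(8 - 10) ≡ 15/17 mod 19. 17⁻¹ ≡ 9 (mod 19) since 17·9 = 153 ≡ 1, so λ ≡ 2.
  x = λ² - 10 - 8 = 4 - 18 ≡ 5; y = λ·(10 - 5) - 13 ≡ 16. → (5, 16)
4P: (5, 16) + (8, 9). λ = (9 - 16)/(8 - 5) ≡ 12/3 mod 19. 3⁻¹ ≡ 13 (mod 19) since 3·13 = 39 ≡ 1, so λ ≡ 4.
  x = λ² - 5 - 8 = 16 - 13 ≡ 3; y = λ·(5 - 3) - 16 ≡ 11. → (3, 11)
5P: (3, 11) + (8, 9). λ = (9 - 11)/(8 - 3) ≡ 17/5 mod 19. 5⁻¹ ≡ 4 (mod 19), so λ ≡ 11.
  x = λ² - 3 - 8 = 121 - 11 ≡ 15; y = λ·(3 - 15) - 11 ≡ 9. → (15, 9)
6P: (15, 9) + (8, 9). λ = (9 - 9)/(8 - 15) ≡ 0/12 mod 19. 12⁻¹ ≡ 8 (mod 19), so λ ≡ 0.
  x = λ² - 15 - 8 = 0 - 23 ≡ 15; y = λ·(15 - 15) - 9 ≡ 10. → (15, 10)
7P: (15, 10) + (8, 9). λ = (9 - 10)/(8 - 15) ≡ 18/12 mod 19. 12⁻¹ ≡ 8 (mod 19), so λ ≡ 11.
  x = λ² - 15 - 8 = 121 - 23 ≡ 3; y = λ·(15 - 3) - 10 ≡ 8. → (3, 8)
8P: (3, 8) + (8, 9). λ = (9 - 8)/(8 - 3) ≡ 1/5 mod 19. 5⁻¹ ≡ 4 (mod 19) since 5·4 = 20 ≡ 1, so λ ≡ 4.
  x = λ² - 3 - 8 = 16 - 11 ≡ 5; y = λ·(3 - 5) - 8 ≡ 3. → (5, 3)
9P: (5, 3) + (8, 9). λ = (9 - 3)/(8 - 5) ≡ 6/3 mod 19. 3⁻¹ ≡ 13 (mod 19) since 3·13 = 39 ≡ 1, so λ ≡ 2.
  x = λ² - 5 - 8 = 4 - 13 ≡ 10; y = λ·(5 - 10) - 3 ≡ 6. → (10, 6)
10P: (10, 6) + (8, 9). λ = (9 - 6)/(8 - 10) ≡ 3/17 mod 19. 17⁻¹ ≡ 9 (mod 19), so λ ≡ 8.
  x = λ² - 10 - 8 = 64 - 18 ≡ 8; y = λ·(10 - 8) - 6 ≡ 10. → (8, 10)
11P: (8, 10) + (8, 9): same x and y₁ ≡ -y₂, so the sum is the point at infinity.
11P = the point at infinity, so the order is 11.

11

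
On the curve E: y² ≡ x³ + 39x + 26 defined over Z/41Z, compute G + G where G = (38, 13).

(27, 37)

tangent at (38, 13): λ = (3·38² + 39)/(2·13) ≡ 25/26. 26⁻¹ ≡ 30 (mod 41) since 26·30 = 780 ≡ 1, so λ ≡ 25·30 ≡ 12.
  x = λ² - 38 - 38 = 144 - 76 ≡ 27; y = λ·(38 - 27) - 13 ≡ 37. → (27, 37)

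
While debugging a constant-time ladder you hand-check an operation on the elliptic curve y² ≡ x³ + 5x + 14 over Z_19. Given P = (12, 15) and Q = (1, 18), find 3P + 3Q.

(10, 0)

First 3P:
Repeated addition: build up to 3P.
2P: tangent at (12, 15): λ = (3·12² + 5)/(2·15) ≡ 0/11. 11⁻¹ ≡ 7 (mod 19) since 11·7 = 77 ≡ 1, so λ ≡ 0·7 ≡ 0.
  x = λ² - 12 - 12 = 0 - 24 ≡ 14; y = λ·(12 - 14) - 15 ≡ 4. → (14, 4)
3P: (14, 4) + (12, 15). λ = (15 - 4)/(12 - 14) ≡ 11/17 mod 19. 17⁻¹ ≡ 9 (mod 19), so λ ≡ 4.
  x = λ² - 14 - 12 = 16 - 26 ≡ 9; y = λ·(14 - 9) - 4 ≡ 16. → (9, 16)
3P = (9, 16).
Next 3Q:
Repeated addition: build up to 3Q.
2Q: tangent at (1, 18): λ = (3·1² + 5)/(2·18) ≡ 8/17. 17⁻¹ ≡ 9 (mod 19), so λ ≡ 8·9 ≡ 15.
  x = λ² - 1 - 1 = 225 - 2 ≡ 14; y = λ·(1 - 14) - 18 ≡ 15. → (14, 15)
3Q: (14, 15) + (1, 18). λ = (18 - 15)/(1 - 14) ≡ 3/6 mod 19. 6⁻¹ ≡ 16 (mod 19) since 6·16 = 96 ≡ 1, so λ ≡ 10.
  x = λ² - 14 - 1 = 100 - 15 ≡ 9; y = λ·(14 - 9) - 15 ≡ 16. → (9, 16)
3Q = (9, 16).
Finally 3P + 3Q:
tangent at (9, 16): λ = (3·9² + 5)/(2·16) ≡ 1/13. 13⁻¹ ≡ 3 (mod 19), so λ ≡ 1·3 ≡ 3.
  x = λ² - 9 - 9 = 9 - 18 ≡ 10; y = λ·(9 - 10) - 16 ≡ 0. → (10, 0)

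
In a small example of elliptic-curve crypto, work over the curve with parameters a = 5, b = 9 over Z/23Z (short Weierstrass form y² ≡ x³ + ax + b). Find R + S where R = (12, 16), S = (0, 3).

(12, 16) + (0, 3). λ = (3 - 16)/(0 - 12) ≡ 10/11 mod 23. 11⁻¹ ≡ 21 (mod 23) since 11·21 = 231 ≡ 1, so λ ≡ 3.
  x = λ² - 12 - 0 = 9 - 12 ≡ 20; y = λ·(12 - 20) - 16 ≡ 6. → (20, 6)

(20, 6)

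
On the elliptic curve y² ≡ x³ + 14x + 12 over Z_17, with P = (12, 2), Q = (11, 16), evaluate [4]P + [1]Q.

(9, 0)

First 4P:
Repeated addition: build up to 4P.
2P: tangent at (12, 2): λ = (3·12² + 14)/(2·2) ≡ 4/4. 4⁻¹ ≡ 13 (mod 17), so λ ≡ 4·13 ≡ 1.
  x = λ² - 12 - 12 = 1 - 24 ≡ 11; y = λ·(12 - 11) - 2 ≡ 16. → (11, 16)
3P: (11, 16) + (12, 2). λ = (2 - 16)/(12 - 11) ≡ 3/1 mod 17. 1⁻¹ ≡ 1 (mod 17), so λ ≡ 3.
  x = λ² - 11 - 12 = 9 - 23 ≡ 3; y = λ·(11 - 3) - 16 ≡ 8. → (3, 8)
4P: (3, 8) + (12, 2). λ = (2 - 8)/(12 - 3) ≡ 11/9 mod 17. 9⁻¹ ≡ 2 (mod 17) since 9·2 = 18 ≡ 1, so λ ≡ 5.
  x = λ² - 3 - 12 = 25 - 15 ≡ 10; y = λ·(3 - 10) - 8 ≡ 8. → (10, 8)
4P = (10, 8).
Finally 4P + Q:
(10, 8) + (11, 16). λ = (16 - 8)/(11 - 10) ≡ 8/1 mod 17. 1⁻¹ ≡ 1 (mod 17), so λ ≡ 8.
  x = λ² - 10 - 11 = 64 - 21 ≡ 9; y = λ·(10 - 9) - 8 ≡ 0. → (9, 0)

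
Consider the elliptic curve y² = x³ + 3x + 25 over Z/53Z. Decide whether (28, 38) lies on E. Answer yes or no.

y² = 38² ≡ 13; x³ + 3x + 25 = 22061 ≡ 13 (mod 53). 13 = 13.

yes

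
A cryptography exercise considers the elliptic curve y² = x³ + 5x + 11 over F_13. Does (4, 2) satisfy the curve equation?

y² = 2² ≡ 4; x³ + 5x + 11 = 95 ≡ 4 (mod 13). 4 = 4.

yes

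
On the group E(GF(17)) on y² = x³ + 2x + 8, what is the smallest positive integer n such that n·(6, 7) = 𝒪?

2P: tangent at (6, 7): λ = (3·6² + 2)/(2·7) ≡ 8/14. 14⁻¹ ≡ 11 (mod 17), so λ ≡ 8·11 ≡ 3.
  x = λ² - 6 - 6 = 9 - 12 ≡ 14; y = λ·(6 - 14) - 7 ≡ 3. → (14, 3)
3P: (14, 3) + (6, 7). λ = (7 - 3)/(6 - 14) ≡ 4/9 mod 17. 9⁻¹ ≡ 2 (mod 17) since 9·2 = 18 ≡ 1, so λ ≡ 8.
  x = λ² - 14 - 6 = 64 - 20 ≡ 10; y = λ·(14 - 10) - 3 ≡ 12. → (10, 12)
4P: (10, 12) + (6, 7). λ = (7 - 12)/(6 - 10) ≡ 12/13 mod 17. 13⁻¹ ≡ 4 (mod 17), so λ ≡ 14.
  x = λ² - 10 - 6 = 196 - 16 ≡ 10; y = λ·(10 - 10) - 12 ≡ 5. → (10, 5)
5P: (10, 5) + (6, 7). λ = (7 - 5)/(6 - 10) ≡ 2/13 mod 17. 13⁻¹ ≡ 4 (mod 17), so λ ≡ 8.
  x = λ² - 10 - 6 = 64 - 16 ≡ 14; y = λ·(10 - 14) - 5 ≡ 14. → (14, 14)
6P: (14, 14) + (6, 7). λ = (7 - 14)/(6 - 14) ≡ 10/9 mod 17. 9⁻¹ ≡ 2 (mod 17), so λ ≡ 3.
  x = λ² - 14 - 6 = 9 - 20 ≡ 6; y = λ·(14 - 6) - 14 ≡ 10. → (6, 10)
7P: (6, 10) + (6, 7): same x and y₁ ≡ -y₂, so the sum is 𝒪.
7P = 𝒪, so the order is 7.

7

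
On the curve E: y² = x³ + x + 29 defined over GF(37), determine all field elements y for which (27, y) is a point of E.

none

x³ + 1x + 29 = 19739 ≡ 18 (mod 37).
18 is a non-residue mod 37; no y exists.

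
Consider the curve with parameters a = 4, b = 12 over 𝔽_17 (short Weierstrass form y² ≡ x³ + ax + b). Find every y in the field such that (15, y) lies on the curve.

x³ + 4x + 12 = 3447 ≡ 13 (mod 17).
Square roots of 13 mod 17: 8 and 9 (since 8² = 64 ≡ 13).

8, 9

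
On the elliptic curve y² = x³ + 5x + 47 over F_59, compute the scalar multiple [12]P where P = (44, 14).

(47, 18)

Double-and-add on 12 = (1100)₂. Start with P = (44, 14) for the leading 1-bit.
double: tangent at (44, 14): λ = (3·44² + 5)/(2·14) ≡ 31/28. 28⁻¹ ≡ 19 (mod 59), so λ ≡ 31·19 ≡ 58.
  x = λ² - 44 - 44 = 3364 - 88 ≡ 31; y = λ·(44 - 31) - 14 ≡ 32. → (31, 32)
add P: (31, 32) + (44, 14). λ = (14 - 32)/(44 - 31) ≡ 41/13 mod 59. 13⁻¹ ≡ 50 (mod 59), so λ ≡ 44.
  x = λ² - 31 - 44 = 1936 - 75 ≡ 32; y = λ·(31 - 32) - 32 ≡ 42. → (32, 42)
double: tangent at (32, 42): λ = (3·32² + 5)/(2·42) ≡ 9/25. 25⁻¹ ≡ 26 (mod 59), so λ ≡ 9·26 ≡ 57.
  x = λ² - 32 - 32 = 3249 - 64 ≡ 58; y = λ·(32 - 58) - 42 ≡ 10. → (58, 10)
double: tangent at (58, 10): λ = (3·58² + 5)/(2·10) ≡ 8/20. 20⁻¹ ≡ 3 (mod 59) since 20·3 = 60 ≡ 1, so λ ≡ 8·3 ≡ 24.
  x = λ² - 58 - 58 = 576 - 116 ≡ 47; y = λ·(58 - 47) - 10 ≡ 18. → (47, 18)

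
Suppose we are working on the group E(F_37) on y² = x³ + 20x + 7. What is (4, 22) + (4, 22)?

(32, 2)

tangent at (4, 22): λ = (3·4² + 20)/(2·22) ≡ 31/7. 7⁻¹ ≡ 16 (mod 37), so λ ≡ 31·16 ≡ 15.
  x = λ² - 4 - 4 = 225 - 8 ≡ 32; y = λ·(4 - 32) - 22 ≡ 2. → (32, 2)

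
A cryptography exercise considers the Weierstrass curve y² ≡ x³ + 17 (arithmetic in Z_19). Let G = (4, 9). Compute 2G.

tangent at (4, 9): λ = (3·4² + 0)/(2·9) ≡ 10/18. 18⁻¹ ≡ 18 (mod 19), so λ ≡ 10·18 ≡ 9.
  x = λ² - 4 - 4 = 81 - 8 ≡ 16; y = λ·(4 - 16) - 9 ≡ 16. → (16, 16)

(16, 16)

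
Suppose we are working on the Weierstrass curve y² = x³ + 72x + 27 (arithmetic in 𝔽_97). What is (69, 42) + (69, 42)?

tangent at (69, 42): λ = (3·69² + 72)/(2·42) ≡ 96/84. 84⁻¹ ≡ 82 (mod 97) since 84·82 = 6888 ≡ 1, so λ ≡ 96·82 ≡ 15.
  x = λ² - 69 - 69 = 225 - 138 ≡ 87; y = λ·(69 - 87) - 42 ≡ 76. → (87, 76)

(87, 76)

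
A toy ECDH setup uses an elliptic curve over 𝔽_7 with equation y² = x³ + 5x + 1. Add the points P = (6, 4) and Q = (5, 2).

(6, 4) + (5, 2). λ = (2 - 4)/(5 - 6) ≡ 5/6 mod 7. 6⁻¹ ≡ 6 (mod 7) since 6·6 = 36 ≡ 1, so λ ≡ 2.
  x = λ² - 6 - 5 = 4 - 11 ≡ 0; y = λ·(6 - 0) - 4 ≡ 1. → (0, 1)

(0, 1)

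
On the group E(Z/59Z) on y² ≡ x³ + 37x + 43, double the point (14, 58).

tangent at (14, 58): λ = (3·14² + 37)/(2·58) ≡ 35/57. 57⁻¹ ≡ 29 (mod 59), so λ ≡ 35·29 ≡ 12.
  x = λ² - 14 - 14 = 144 - 28 ≡ 57; y = λ·(14 - 57) - 58 ≡ 16. → (57, 16)

(57, 16)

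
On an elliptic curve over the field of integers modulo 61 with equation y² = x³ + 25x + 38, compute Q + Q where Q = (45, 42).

(32, 19)

tangent at (45, 42): λ = (3·45² + 25)/(2·42) ≡ 0/23. 23⁻¹ ≡ 8 (mod 61), so λ ≡ 0·8 ≡ 0.
  x = λ² - 45 - 45 = 0 - 90 ≡ 32; y = λ·(45 - 32) - 42 ≡ 19. → (32, 19)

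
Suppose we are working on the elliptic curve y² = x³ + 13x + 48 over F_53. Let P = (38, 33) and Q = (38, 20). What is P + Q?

The two points share x = 38 and their y-coordinates satisfy 33 + 20 ≡ 0 (mod 53), so they are inverses. Their sum is the point at infinity.

O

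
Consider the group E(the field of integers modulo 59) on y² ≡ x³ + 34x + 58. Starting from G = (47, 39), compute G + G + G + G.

Double-and-add on 4 = (100)₂. Start with G = (47, 39) for the leading 1-bit.
double: tangent at (47, 39): λ = (3·47² + 34)/(2·39) ≡ 53/19. 19⁻¹ ≡ 28 (mod 59), so λ ≡ 53·28 ≡ 9.
  x = λ² - 47 - 47 = 81 - 94 ≡ 46; y = λ·(47 - 46) - 39 ≡ 29. → (46, 29)
double: tangent at (46, 29): λ = (3·46² + 34)/(2·29) ≡ 10/58. 58⁻¹ ≡ 58 (mod 59), so λ ≡ 10·58 ≡ 49.
  x = λ² - 46 - 46 = 2401 - 92 ≡ 8; y = λ·(46 - 8) - 29 ≡ 4. → (8, 4)

(8, 4)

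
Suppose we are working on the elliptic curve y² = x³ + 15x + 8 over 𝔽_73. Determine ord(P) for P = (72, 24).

2P: tangent at (72, 24): λ = (3·72² + 15)/(2·24) ≡ 18/48. 48⁻¹ ≡ 35 (mod 73), so λ ≡ 18·35 ≡ 46.
  x = λ² - 72 - 72 = 2116 - 144 ≡ 1; y = λ·(72 - 1) - 24 ≡ 30. → (1, 30)
3P: (1, 30) + (72, 24). λ = (24 - 30)/(72 - 1) ≡ 67/71 mod 73. 71⁻¹ ≡ 36 (mod 73), so λ ≡ 3.
  x = λ² - 1 - 72 = 9 - 73 ≡ 9; y = λ·(1 - 9) - 30 ≡ 19. → (9, 19)
4P: (9, 19) + (72, 24). λ = (24 - 19)/(72 - 9) ≡ 5/63 mod 73. 63⁻¹ ≡ 51 (mod 73) since 63·51 = 3213 ≡ 1, so λ ≡ 36.
  x = λ² - 9 - 72 = 1296 - 81 ≡ 47; y = λ·(9 - 47) - 19 ≡ 0. → (47, 0)
5P: (47, 0) + (72, 24). λ = (24 - 0)/(72 - 47) ≡ 24/25 mod 73. 25⁻¹ ≡ 38 (mod 73), so λ ≡ 36.
  x = λ² - 47 - 72 = 1296 - 119 ≡ 9; y = λ·(47 - 9) - 0 ≡ 54. → (9, 54)
6P: (9, 54) + (72, 24). λ = (24 - 54)/(72 - 9) ≡ 43/63 mod 73. 63⁻¹ ≡ 51 (mod 73) since 63·51 = 3213 ≡ 1, so λ ≡ 3.
  x = λ² - 9 - 72 = 9 - 81 ≡ 1; y = λ·(9 - 1) - 54 ≡ 43. → (1, 43)
7P: (1, 43) + (72, 24). λ = (24 - 43)/(72 - 1) ≡ 54/71 mod 73. 71⁻¹ ≡ 36 (mod 73), so λ ≡ 46.
  x = λ² - 1 - 72 = 2116 - 73 ≡ 72; y = λ·(1 - 72) - 43 ≡ 49. → (72, 49)
8P: (72, 49) + (72, 24): same x and y₁ ≡ -y₂, so the sum is ∞.
8P = ∞, so the order is 8.

8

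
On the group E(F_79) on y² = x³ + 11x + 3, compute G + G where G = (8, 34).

tangent at (8, 34): λ = (3·8² + 11)/(2·34) ≡ 45/68. 68⁻¹ ≡ 43 (mod 79) since 68·43 = 2924 ≡ 1, so λ ≡ 45·43 ≡ 39.
  x = λ² - 8 - 8 = 1521 - 16 ≡ 4; y = λ·(8 - 4) - 34 ≡ 43. → (4, 43)

(4, 43)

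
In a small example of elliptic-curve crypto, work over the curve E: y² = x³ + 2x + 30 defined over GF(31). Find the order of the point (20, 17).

2P: tangent at (20, 17): λ = (3·20² + 2)/(2·17) ≡ 24/3. 3⁻¹ ≡ 21 (mod 31), so λ ≡ 24·21 ≡ 8.
  x = λ² - 20 - 20 = 64 - 40 ≡ 24; y = λ·(20 - 24) - 17 ≡ 13. → (24, 13)
3P: (24, 13) + (20, 17). λ = (17 - 13)/(20 - 24) ≡ 4/27 mod 31. 27⁻¹ ≡ 23 (mod 31), so λ ≡ 30.
  x = λ² - 24 - 20 = 900 - 44 ≡ 19; y = λ·(24 - 19) - 13 ≡ 13. → (19, 13)
4P: (19, 13) + (20, 17). λ = (17 - 13)/(20 - 19) ≡ 4/1 mod 31. 1⁻¹ ≡ 1 (mod 31) since 1·1 = 1 ≡ 1, so λ ≡ 4.
  x = λ² - 19 - 20 = 16 - 39 ≡ 8; y = λ·(19 - 8) - 13 ≡ 0. → (8, 0)
5P: (8, 0) + (20, 17). λ = (17 - 0)/(20 - 8) ≡ 17/12 mod 31. 12⁻¹ ≡ 13 (mod 31), so λ ≡ 4.
  x = λ² - 8 - 20 = 16 - 28 ≡ 19; y = λ·(8 - 19) - 0 ≡ 18. → (19, 18)
6P: (19, 18) + (20, 17). λ = (17 - 18)/(20 - 19) ≡ 30/1 mod 31. 1⁻¹ ≡ 1 (mod 31) since 1·1 = 1 ≡ 1, so λ ≡ 30.
  x = λ² - 19 - 20 = 900 - 39 ≡ 24; y = λ·(19 - 24) - 18 ≡ 18. → (24, 18)
7P: (24, 18) + (20, 17). λ = (17 - 18)/(20 - 24) ≡ 30/27 mod 31. 27⁻¹ ≡ 23 (mod 31), so λ ≡ 8.
  x = λ² - 24 - 20 = 64 - 44 ≡ 20; y = λ·(24 - 20) - 18 ≡ 14. → (20, 14)
8P: (20, 14) + (20, 17): same x and y₁ ≡ -y₂, so the sum is O.
8P = O, so the order is 8.

8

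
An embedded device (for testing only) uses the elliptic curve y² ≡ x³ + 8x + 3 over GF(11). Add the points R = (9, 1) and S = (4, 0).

(2, 7)

(9, 1) + (4, 0). λ = (0 - 1)/(4 - 9) ≡ 10/6 mod 11. 6⁻¹ ≡ 2 (mod 11) since 6·2 = 12 ≡ 1, so λ ≡ 9.
  x = λ² - 9 - 4 = 81 - 13 ≡ 2; y = λ·(9 - 2) - 1 ≡ 7. → (2, 7)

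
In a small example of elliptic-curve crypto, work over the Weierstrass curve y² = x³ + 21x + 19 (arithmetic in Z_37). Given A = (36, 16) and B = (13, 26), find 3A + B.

First 3A:
Repeated addition: build up to 3A.
2A: tangent at (36, 16): λ = (3·36² + 21)/(2·16) ≡ 24/32. 32⁻¹ ≡ 22 (mod 37) since 32·22 = 704 ≡ 1, so λ ≡ 24·22 ≡ 10.
  x = λ² - 36 - 36 = 100 - 72 ≡ 28; y = λ·(36 - 28) - 16 ≡ 27. → (28, 27)
3A: (28, 27) + (36, 16). λ = (16 - 27)/(36 - 28) ≡ 26/8 mod 37. 8⁻¹ ≡ 14 (mod 37) since 8·14 = 112 ≡ 1, so λ ≡ 31.
  x = λ² - 28 - 36 = 961 - 64 ≡ 9; y = λ·(28 - 9) - 27 ≡ 7. → (9, 7)
3A = (9, 7).
Finally 3A + B:
(9, 7) + (13, 26). λ = (26 - 7)/(13 - 9) ≡ 19/4 mod 37. 4⁻¹ ≡ 28 (mod 37) since 4·28 = 112 ≡ 1, so λ ≡ 14.
  x = λ² - 9 - 13 = 196 - 22 ≡ 26; y = λ·(9 - 26) - 7 ≡ 14. → (26, 14)

(26, 14)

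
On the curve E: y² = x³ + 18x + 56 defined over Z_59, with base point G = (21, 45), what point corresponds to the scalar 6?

(9, 48)

Repeated addition: build up to 6G.
2G: tangent at (21, 45): λ = (3·21² + 18)/(2·45) ≡ 43/31. 31⁻¹ ≡ 40 (mod 59), so λ ≡ 43·40 ≡ 9.
  x = λ² - 21 - 21 = 81 - 42 ≡ 39; y = λ·(21 - 39) - 45 ≡ 29. → (39, 29)
3G: (39, 29) + (21, 45). λ = (45 - 29)/(21 - 39) ≡ 16/41 mod 59. 41⁻¹ ≡ 36 (mod 59) since 41·36 = 1476 ≡ 1, so λ ≡ 45.
  x = λ² - 39 - 21 = 2025 - 60 ≡ 18; y = λ·(39 - 18) - 29 ≡ 31. → (18, 31)
4G: (18, 31) + (21, 45). λ = (45 - 31)/(21 - 18) ≡ 14/3 mod 59. 3⁻¹ ≡ 20 (mod 59) since 3·20 = 60 ≡ 1, so λ ≡ 44.
  x = λ² - 18 - 21 = 1936 - 39 ≡ 9; y = λ·(18 - 9) - 31 ≡ 11. → (9, 11)
5G: (9, 11) + (21, 45). λ = (45 - 11)/(21 - 9) ≡ 34/12 mod 59. 12⁻¹ ≡ 5 (mod 59), so λ ≡ 52.
  x = λ² - 9 - 21 = 2704 - 30 ≡ 19; y = λ·(9 - 19) - 11 ≡ 0. → (19, 0)
6G: (19, 0) + (21, 45). λ = (45 - 0)/(21 - 19) ≡ 45/2 mod 59. 2⁻¹ ≡ 30 (mod 59), so λ ≡ 52.
  x = λ² - 19 - 21 = 2704 - 40 ≡ 9; y = λ·(19 - 9) - 0 ≡ 48. → (9, 48)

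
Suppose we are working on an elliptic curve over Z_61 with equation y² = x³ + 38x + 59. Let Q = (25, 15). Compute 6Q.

Double-and-add on 6 = (110)₂. Start with Q = (25, 15) for the leading 1-bit.
double: tangent at (25, 15): λ = (3·25² + 38)/(2·15) ≡ 22/30. 30⁻¹ ≡ 59 (mod 61) since 30·59 = 1770 ≡ 1, so λ ≡ 22·59 ≡ 17.
  x = λ² - 25 - 25 = 289 - 50 ≡ 56; y = λ·(25 - 56) - 15 ≡ 7. → (56, 7)
add Q: (56, 7) + (25, 15). λ = (15 - 7)/(25 - 56) ≡ 8/30 mod 61. 30⁻¹ ≡ 59 (mod 61), so λ ≡ 45.
  x = λ² - 56 - 25 = 2025 - 81 ≡ 53; y = λ·(56 - 53) - 7 ≡ 6. → (53, 6)
double: tangent at (53, 6): λ = (3·53² + 38)/(2·6) ≡ 47/12. 12⁻¹ ≡ 56 (mod 61) since 12·56 = 672 ≡ 1, so λ ≡ 47·56 ≡ 9.
  x = λ² - 53 - 53 = 81 - 106 ≡ 36; y = λ·(53 - 36) - 6 ≡ 25. → (36, 25)

(36, 25)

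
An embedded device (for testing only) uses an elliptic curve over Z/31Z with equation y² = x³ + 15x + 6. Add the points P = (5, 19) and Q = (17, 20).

(23, 26)

(5, 19) + (17, 20). λ = (20 - 19)/(17 - 5) ≡ 1/12 mod 31. 12⁻¹ ≡ 13 (mod 31) since 12·13 = 156 ≡ 1, so λ ≡ 13.
  x = λ² - 5 - 17 = 169 - 22 ≡ 23; y = λ·(5 - 23) - 19 ≡ 26. → (23, 26)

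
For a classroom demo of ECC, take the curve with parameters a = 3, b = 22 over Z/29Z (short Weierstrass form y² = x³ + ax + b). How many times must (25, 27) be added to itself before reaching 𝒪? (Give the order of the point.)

2P: tangent at (25, 27): λ = (3·25² + 3)/(2·27) ≡ 22/25. 25⁻¹ ≡ 7 (mod 29) since 25·7 = 175 ≡ 1, so λ ≡ 22·7 ≡ 9.
  x = λ² - 25 - 25 = 81 - 50 ≡ 2; y = λ·(25 - 2) - 27 ≡ 6. → (2, 6)
3P: (2, 6) + (25, 27). λ = (27 - 6)/(25 - 2) ≡ 21/23 mod 29. 23⁻¹ ≡ 24 (mod 29), so λ ≡ 11.
  x = λ² - 2 - 25 = 121 - 27 ≡ 7; y = λ·(2 - 7) - 6 ≡ 26. → (7, 26)
4P: (7, 26) + (25, 27). λ = (27 - 26)/(25 - 7) ≡ 1/18 mod 29. 18⁻¹ ≡ 21 (mod 29) since 18·21 = 378 ≡ 1, so λ ≡ 21.
  x = λ² - 7 - 25 = 441 - 32 ≡ 3; y = λ·(7 - 3) - 26 ≡ 0. → (3, 0)
5P: (3, 0) + (25, 27). λ = (27 - 0)/(25 - 3) ≡ 27/22 mod 29. 22⁻¹ ≡ 4 (mod 29), so λ ≡ 21.
  x = λ² - 3 - 25 = 441 - 28 ≡ 7; y = λ·(3 - 7) - 0 ≡ 3. → (7, 3)
6P: (7, 3) + (25, 27). λ = (27 - 3)/(25 - 7) ≡ 24/18 mod 29. 18⁻¹ ≡ 21 (mod 29), so λ ≡ 11.
  x = λ² - 7 - 25 = 121 - 32 ≡ 2; y = λ·(7 - 2) - 3 ≡ 23. → (2, 23)
7P: (2, 23) + (25, 27). λ = (27 - 23)/(25 - 2) ≡ 4/23 mod 29. 23⁻¹ ≡ 24 (mod 29) since 23·24 = 552 ≡ 1, so λ ≡ 9.
  x = λ² - 2 - 25 = 81 - 27 ≡ 25; y = λ·(2 - 25) - 23 ≡ 2. → (25, 2)
8P: (25, 2) + (25, 27): same x and y₁ ≡ -y₂, so the sum is 𝒪.
8P = 𝒪, so the order is 8.

8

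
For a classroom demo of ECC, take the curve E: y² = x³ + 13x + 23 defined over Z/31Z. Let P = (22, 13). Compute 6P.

(29, 19)

Repeated addition: build up to 6P.
2P: tangent at (22, 13): λ = (3·22² + 13)/(2·13) ≡ 8/26. 26⁻¹ ≡ 6 (mod 31), so λ ≡ 8·6 ≡ 17.
  x = λ² - 22 - 22 = 289 - 44 ≡ 28; y = λ·(22 - 28) - 13 ≡ 9. → (28, 9)
3P: (28, 9) + (22, 13). λ = (13 - 9)/(22 - 28) ≡ 4/25 mod 31. 25⁻¹ ≡ 5 (mod 31), so λ ≡ 20.
  x = λ² - 28 - 22 = 400 - 50 ≡ 9; y = λ·(28 - 9) - 9 ≡ 30. → (9, 30)
4P: (9, 30) + (22, 13). λ = (13 - 30)/(22 - 9) ≡ 14/13 mod 31. 13⁻¹ ≡ 12 (mod 31), so λ ≡ 13.
  x = λ² - 9 - 22 = 169 - 31 ≡ 14; y = λ·(9 - 14) - 30 ≡ 29. → (14, 29)
5P: (14, 29) + (22, 13). λ = (13 - 29)/(22 - 14) ≡ 15/8 mod 31. 8⁻¹ ≡ 4 (mod 31), so λ ≡ 29.
  x = λ² - 14 - 22 = 841 - 36 ≡ 30; y = λ·(14 - 30) - 29 ≡ 3. → (30, 3)
6P: (30, 3) + (22, 13). λ = (13 - 3)/(22 - 30) ≡ 10/23 mod 31. 23⁻¹ ≡ 27 (mod 31) since 23·27 = 621 ≡ 1, so λ ≡ 22.
  x = λ² - 30 - 22 = 484 - 52 ≡ 29; y = λ·(30 - 29) - 3 ≡ 19. → (29, 19)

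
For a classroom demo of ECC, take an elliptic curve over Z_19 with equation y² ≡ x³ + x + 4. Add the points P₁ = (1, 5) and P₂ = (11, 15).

(8, 7)

(1, 5) + (11, 15). λ = (15 - 5)/(11 - 1) ≡ 10/10 mod 19. 10⁻¹ ≡ 2 (mod 19), so λ ≡ 1.
  x = λ² - 1 - 11 = 1 - 12 ≡ 8; y = λ·(1 - 8) - 5 ≡ 7. → (8, 7)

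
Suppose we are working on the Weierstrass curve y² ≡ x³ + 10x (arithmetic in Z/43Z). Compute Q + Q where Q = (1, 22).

tangent at (1, 22): λ = (3·1² + 10)/(2·22) ≡ 13/1. 1⁻¹ ≡ 1 (mod 43), so λ ≡ 13·1 ≡ 13.
  x = λ² - 1 - 1 = 169 - 2 ≡ 38; y = λ·(1 - 38) - 22 ≡ 13. → (38, 13)

(38, 13)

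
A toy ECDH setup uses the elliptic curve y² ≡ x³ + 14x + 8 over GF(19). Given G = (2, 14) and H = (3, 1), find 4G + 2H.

(8, 9)

First 4G:
Double-and-add on 4 = (100)₂. Start with G = (2, 14) for the leading 1-bit.
double: tangent at (2, 14): λ = (3·2² + 14)/(2·14) ≡ 7/9. 9⁻¹ ≡ 17 (mod 19), so λ ≡ 7·17 ≡ 5.
  x = λ² - 2 - 2 = 25 - 4 ≡ 2; y = λ·(2 - 2) - 14 ≡ 5. → (2, 5)
double: tangent at (2, 5): λ = (3·2² + 14)/(2·5) ≡ 7/10. 10⁻¹ ≡ 2 (mod 19), so λ ≡ 7·2 ≡ 14.
  x = λ² - 2 - 2 = 196 - 4 ≡ 2; y = λ·(2 - 2) - 5 ≡ 14. → (2, 14)
4G = (2, 14).
Next 2H:
Repeated addition: build up to 2H.
2H: tangent at (3, 1): λ = (3·3² + 14)/(2·1) ≡ 3/2. 2⁻¹ ≡ 10 (mod 19), so λ ≡ 3·10 ≡ 11.
  x = λ² - 3 - 3 = 121 - 6 ≡ 1; y = λ·(3 - 1) - 1 ≡ 2. → (1, 2)
2H = (1, 2).
Finally 4G + 2H:
(2, 14) + (1, 2). λ = (2 - 14)/(1 - 2) ≡ 7/18 mod 19. 18⁻¹ ≡ 18 (mod 19), so λ ≡ 12.
  x = λ² - 2 - 1 = 144 - 3 ≡ 8; y = λ·(2 - 8) - 14 ≡ 9. → (8, 9)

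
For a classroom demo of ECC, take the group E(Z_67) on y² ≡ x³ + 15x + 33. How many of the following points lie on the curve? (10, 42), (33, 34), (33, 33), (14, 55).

2

(10, 42): 42² ≡ 22, rhs ≡ 44 → off.
(33, 34): 34² ≡ 17, rhs ≡ 17 → on.
(33, 33): 33² ≡ 17, rhs ≡ 17 → on.
(14, 55): 55² ≡ 10, rhs ≡ 39 → off.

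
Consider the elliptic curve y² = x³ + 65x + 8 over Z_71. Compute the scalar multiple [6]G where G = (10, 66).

(16, 23)

Double-and-add on 6 = (110)₂. Start with G = (10, 66) for the leading 1-bit.
double: tangent at (10, 66): λ = (3·10² + 65)/(2·66) ≡ 10/61. 61⁻¹ ≡ 7 (mod 71) since 61·7 = 427 ≡ 1, so λ ≡ 10·7 ≡ 70.
  x = λ² - 10 - 10 = 4900 - 20 ≡ 52; y = λ·(10 - 52) - 66 ≡ 47. → (52, 47)
add G: (52, 47) + (10, 66). λ = (66 - 47)/(10 - 52) ≡ 19/29 mod 71. 29⁻¹ ≡ 49 (mod 71), so λ ≡ 8.
  x = λ² - 52 - 10 = 64 - 62 ≡ 2; y = λ·(52 - 2) - 47 ≡ 69. → (2, 69)
double: tangent at (2, 69): λ = (3·2² + 65)/(2·69) ≡ 6/67. 67⁻¹ ≡ 53 (mod 71) since 67·53 = 3551 ≡ 1, so λ ≡ 6·53 ≡ 34.
  x = λ² - 2 - 2 = 1156 - 4 ≡ 16; y = λ·(2 - 16) - 69 ≡ 23. → (16, 23)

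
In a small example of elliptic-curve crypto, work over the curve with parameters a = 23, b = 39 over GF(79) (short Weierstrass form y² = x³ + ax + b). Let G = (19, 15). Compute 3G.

Repeated addition: build up to 3G.
2G: tangent at (19, 15): λ = (3·19² + 23)/(2·15) ≡ 0/30. 30⁻¹ ≡ 29 (mod 79) since 30·29 = 870 ≡ 1, so λ ≡ 0·29 ≡ 0.
  x = λ² - 19 - 19 = 0 - 38 ≡ 41; y = λ·(19 - 41) - 15 ≡ 64. → (41, 64)
3G: (41, 64) + (19, 15). λ = (15 - 64)/(19 - 41) ≡ 30/57 mod 79. 57⁻¹ ≡ 61 (mod 79), so λ ≡ 13.
  x = λ² - 41 - 19 = 169 - 60 ≡ 30; y = λ·(41 - 30) - 64 ≡ 0. → (30, 0)

(30, 0)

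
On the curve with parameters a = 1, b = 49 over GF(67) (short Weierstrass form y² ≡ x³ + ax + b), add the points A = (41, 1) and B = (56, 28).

(41, 1) + (56, 28). λ = (28 - 1)/(56 - 41) ≡ 27/15 mod 67. 15⁻¹ ≡ 9 (mod 67) since 15·9 = 135 ≡ 1, so λ ≡ 42.
  x = λ² - 41 - 56 = 1764 - 97 ≡ 59; y = λ·(41 - 59) - 1 ≡ 47. → (59, 47)

(59, 47)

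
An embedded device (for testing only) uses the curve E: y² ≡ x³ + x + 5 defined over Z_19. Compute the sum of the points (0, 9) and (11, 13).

(13, 7)

(0, 9) + (11, 13). λ = (13 - 9)/(11 - 0) ≡ 4/11 mod 19. 11⁻¹ ≡ 7 (mod 19) since 11·7 = 77 ≡ 1, so λ ≡ 9.
  x = λ² - 0 - 11 = 81 - 11 ≡ 13; y = λ·(0 - 13) - 9 ≡ 7. → (13, 7)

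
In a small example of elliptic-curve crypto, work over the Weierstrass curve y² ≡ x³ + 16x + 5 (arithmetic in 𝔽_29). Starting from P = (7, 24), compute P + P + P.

Repeated addition: build up to 3P.
2P: tangent at (7, 24): λ = (3·7² + 16)/(2·24) ≡ 18/19. 19⁻¹ ≡ 26 (mod 29), so λ ≡ 18·26 ≡ 4.
  x = λ² - 7 - 7 = 16 - 14 ≡ 2; y = λ·(7 - 2) - 24 ≡ 25. → (2, 25)
3P: (2, 25) + (7, 24). λ = (24 - 25)/(7 - 2) ≡ 28/5 mod 29. 5⁻¹ ≡ 6 (mod 29), so λ ≡ 23.
  x = λ² - 2 - 7 = 529 - 9 ≡ 27; y = λ·(2 - 27) - 25 ≡ 9. → (27, 9)

(27, 9)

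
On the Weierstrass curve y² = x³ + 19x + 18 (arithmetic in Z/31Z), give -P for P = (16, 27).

(16, 4)

-(16, 27) = (16, -27 mod 31) = (16, 4).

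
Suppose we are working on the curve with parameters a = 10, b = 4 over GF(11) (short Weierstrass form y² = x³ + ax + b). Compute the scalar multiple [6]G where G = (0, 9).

Repeated addition: build up to 6G.
2G: tangent at (0, 9): λ = (3·0² + 10)/(2·9) ≡ 10/7. 7⁻¹ ≡ 8 (mod 11), so λ ≡ 10·8 ≡ 3.
  x = λ² - 0 - 0 = 9 - 0 ≡ 9; y = λ·(0 - 9) - 9 ≡ 8. → (9, 8)
3G: (9, 8) + (0, 9). λ = (9 - 8)/(0 - 9) ≡ 1/2 mod 11. 2⁻¹ ≡ 6 (mod 11) since 2·6 = 12 ≡ 1, so λ ≡ 6.
  x = λ² - 9 - 0 = 36 - 9 ≡ 5; y = λ·(9 - 5) - 8 ≡ 5. → (5, 5)
4G: (5, 5) + (0, 9). λ = (9 - 5)/(0 - 5) ≡ 4/6 mod 11. 6⁻¹ ≡ 2 (mod 11), so λ ≡ 8.
  x = λ² - 5 - 0 = 64 - 5 ≡ 4; y = λ·(5 - 4) - 5 ≡ 3. → (4, 3)
5G: (4, 3) + (0, 9). λ = (9 - 3)/(0 - 4) ≡ 6/7 mod 11. 7⁻¹ ≡ 8 (mod 11), so λ ≡ 4.
  x = λ² - 4 - 0 = 16 - 4 ≡ 1; y = λ·(4 - 1) - 3 ≡ 9. → (1, 9)
6G: (1, 9) + (0, 9). λ = (9 - 9)/(0 - 1) ≡ 0/10 mod 11. 10⁻¹ ≡ 10 (mod 11), so λ ≡ 0.
  x = λ² - 1 - 0 = 0 - 1 ≡ 10; y = λ·(1 - 10) - 9 ≡ 2. → (10, 2)

(10, 2)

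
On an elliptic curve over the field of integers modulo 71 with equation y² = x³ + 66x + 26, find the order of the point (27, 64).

7

2P: tangent at (27, 64): λ = (3·27² + 66)/(2·64) ≡ 52/57. 57⁻¹ ≡ 5 (mod 71), so λ ≡ 52·5 ≡ 47.
  x = λ² - 27 - 27 = 2209 - 54 ≡ 25; y = λ·(27 - 25) - 64 ≡ 30. → (25, 30)
3P: (25, 30) + (27, 64). λ = (64 - 30)/(27 - 25) ≡ 34/2 mod 71. 2⁻¹ ≡ 36 (mod 71) since 2·36 = 72 ≡ 1, so λ ≡ 17.
  x = λ² - 25 - 27 = 289 - 52 ≡ 24; y = λ·(25 - 24) - 30 ≡ 58. → (24, 58)
4P: (24, 58) + (27, 64). λ = (64 - 58)/(27 - 24) ≡ 6/3 mod 71. 3⁻¹ ≡ 24 (mod 71) since 3·24 = 72 ≡ 1, so λ ≡ 2.
  x = λ² - 24 - 27 = 4 - 51 ≡ 24; y = λ·(24 - 24) - 58 ≡ 13. → (24, 13)
5P: (24, 13) + (27, 64). λ = (64 - 13)/(27 - 24) ≡ 51/3 mod 71. 3⁻¹ ≡ 24 (mod 71) since 3·24 = 72 ≡ 1, so λ ≡ 17.
  x = λ² - 24 - 27 = 289 - 51 ≡ 25; y = λ·(24 - 25) - 13 ≡ 41. → (25, 41)
6P: (25, 41) + (27, 64). λ = (64 - 41)/(27 - 25) ≡ 23/2 mod 71. 2⁻¹ ≡ 36 (mod 71) since 2·36 = 72 ≡ 1, so λ ≡ 47.
  x = λ² - 25 - 27 = 2209 - 52 ≡ 27; y = λ·(25 - 27) - 41 ≡ 7. → (27, 7)
7P: (27, 7) + (27, 64): same x and y₁ ≡ -y₂, so the sum is O.
7P = O, so the order is 7.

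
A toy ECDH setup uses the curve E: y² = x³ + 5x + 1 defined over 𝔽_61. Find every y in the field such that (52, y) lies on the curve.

9, 52

x³ + 5x + 1 = 140869 ≡ 20 (mod 61).
Square roots of 20 mod 61: 9 and 52 (since 9² = 81 ≡ 20).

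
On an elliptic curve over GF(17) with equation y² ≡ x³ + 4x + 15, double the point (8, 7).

tangent at (8, 7): λ = (3·8² + 4)/(2·7) ≡ 9/14. 14⁻¹ ≡ 11 (mod 17), so λ ≡ 9·11 ≡ 14.
  x = λ² - 8 - 8 = 196 - 16 ≡ 10; y = λ·(8 - 10) - 7 ≡ 16. → (10, 16)

(10, 16)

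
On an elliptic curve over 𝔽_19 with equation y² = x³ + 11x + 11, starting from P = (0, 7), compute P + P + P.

(0, 12)

Repeated addition: build up to 3P.
2P: tangent at (0, 7): λ = (3·0² + 11)/(2·7) ≡ 11/14. 14⁻¹ ≡ 15 (mod 19) since 14·15 = 210 ≡ 1, so λ ≡ 11·15 ≡ 13.
  x = λ² - 0 - 0 = 169 - 0 ≡ 17; y = λ·(0 - 17) - 7 ≡ 0. → (17, 0)
3P: (17, 0) + (0, 7). λ = (7 - 0)/(0 - 17) ≡ 7/2 mod 19. 2⁻¹ ≡ 10 (mod 19) since 2·10 = 20 ≡ 1, so λ ≡ 13.
  x = λ² - 17 - 0 = 169 - 17 ≡ 0; y = λ·(17 - 0) - 0 ≡ 12. → (0, 12)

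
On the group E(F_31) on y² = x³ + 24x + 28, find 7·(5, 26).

(20, 13)

Write Q = (5, 26).
Repeated addition: build up to 7Q.
2Q: tangent at (5, 26): λ = (3·5² + 24)/(2·26) ≡ 6/21. 21⁻¹ ≡ 3 (mod 31), so λ ≡ 6·3 ≡ 18.
  x = λ² - 5 - 5 = 324 - 10 ≡ 4; y = λ·(5 - 4) - 26 ≡ 23. → (4, 23)
3Q: (4, 23) + (5, 26). λ = (26 - 23)/(5 - 4) ≡ 3/1 mod 31. 1⁻¹ ≡ 1 (mod 31) since 1·1 = 1 ≡ 1, so λ ≡ 3.
  x = λ² - 4 - 5 = 9 - 9 ≡ 0; y = λ·(4 - 0) - 23 ≡ 20. → (0, 20)
4Q: (0, 20) + (5, 26). λ = (26 - 20)/(5 - 0) ≡ 6/5 mod 31. 5⁻¹ ≡ 25 (mod 31), so λ ≡ 26.
  x = λ² - 0 - 5 = 676 - 5 ≡ 20; y = λ·(0 - 20) - 20 ≡ 18. → (20, 18)
5Q: (20, 18) + (5, 26). λ = (26 - 18)/(5 - 20) ≡ 8/16 mod 31. 16⁻¹ ≡ 2 (mod 31) since 16·2 = 32 ≡ 1, so λ ≡ 16.
  x = λ² - 20 - 5 = 256 - 25 ≡ 14; y = λ·(20 - 14) - 18 ≡ 16. → (14, 16)
6Q: (14, 16) + (5, 26). λ = (26 - 16)/(5 - 14) ≡ 10/22 mod 31. 22⁻¹ ≡ 24 (mod 31), so λ ≡ 23.
  x = λ² - 14 - 5 = 529 - 19 ≡ 14; y = λ·(14 - 14) - 16 ≡ 15. → (14, 15)
7Q: (14, 15) + (5, 26). λ = (26 - 15)/(5 - 14) ≡ 11/22 mod 31. 22⁻¹ ≡ 24 (mod 31), so λ ≡ 16.
  x = λ² - 14 - 5 = 256 - 19 ≡ 20; y = λ·(14 - 20) - 15 ≡ 13. → (20, 13)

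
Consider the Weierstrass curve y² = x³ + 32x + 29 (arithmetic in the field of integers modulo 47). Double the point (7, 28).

(34, 46)

tangent at (7, 28): λ = (3·7² + 32)/(2·28) ≡ 38/9. 9⁻¹ ≡ 21 (mod 47), so λ ≡ 38·21 ≡ 46.
  x = λ² - 7 - 7 = 2116 - 14 ≡ 34; y = λ·(7 - 34) - 28 ≡ 46. → (34, 46)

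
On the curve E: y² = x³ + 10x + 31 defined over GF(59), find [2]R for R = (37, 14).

tangent at (37, 14): λ = (3·37² + 10)/(2·14) ≡ 46/28. 28⁻¹ ≡ 19 (mod 59), so λ ≡ 46·19 ≡ 48.
  x = λ² - 37 - 37 = 2304 - 74 ≡ 47; y = λ·(37 - 47) - 14 ≡ 37. → (47, 37)

(47, 37)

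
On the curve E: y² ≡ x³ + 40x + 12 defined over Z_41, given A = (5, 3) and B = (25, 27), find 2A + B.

(15, 25)

First 2A:
Repeated addition: build up to 2A.
2A: tangent at (5, 3): λ = (3·5² + 40)/(2·3) ≡ 33/6. 6⁻¹ ≡ 7 (mod 41), so λ ≡ 33·7 ≡ 26.
  x = λ² - 5 - 5 = 676 - 10 ≡ 10; y = λ·(5 - 10) - 3 ≡ 31. → (10, 31)
2A = (10, 31).
Finally 2A + B:
(10, 31) + (25, 27). λ = (27 - 31)/(25 - 10) ≡ 37/15 mod 41. 15⁻¹ ≡ 11 (mod 41) since 15·11 = 165 ≡ 1, so λ ≡ 38.
  x = λ² - 10 - 25 = 1444 - 35 ≡ 15; y = λ·(10 - 15) - 31 ≡ 25. → (15, 25)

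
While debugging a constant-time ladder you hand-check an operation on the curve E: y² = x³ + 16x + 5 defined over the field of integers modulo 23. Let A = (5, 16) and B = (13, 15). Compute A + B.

(14, 11)

(5, 16) + (13, 15). λ = (15 - 16)/(13 - 5) ≡ 22/8 mod 23. 8⁻¹ ≡ 3 (mod 23), so λ ≡ 20.
  x = λ² - 5 - 13 = 400 - 18 ≡ 14; y = λ·(5 - 14) - 16 ≡ 11. → (14, 11)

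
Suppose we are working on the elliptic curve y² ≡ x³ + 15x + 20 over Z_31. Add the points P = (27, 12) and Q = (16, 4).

(8, 30)

(27, 12) + (16, 4). λ = (4 - 12)/(16 - 27) ≡ 23/20 mod 31. 20⁻¹ ≡ 14 (mod 31) since 20·14 = 280 ≡ 1, so λ ≡ 12.
  x = λ² - 27 - 16 = 144 - 43 ≡ 8; y = λ·(27 - 8) - 12 ≡ 30. → (8, 30)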